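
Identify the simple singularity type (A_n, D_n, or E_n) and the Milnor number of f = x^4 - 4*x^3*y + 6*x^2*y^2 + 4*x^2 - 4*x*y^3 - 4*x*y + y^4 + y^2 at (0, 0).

The Hessian of f at 0 has rank 1. Corank 1: A-series; mu = 3 gives A_3.

Type A3, Milnor number mu = 3.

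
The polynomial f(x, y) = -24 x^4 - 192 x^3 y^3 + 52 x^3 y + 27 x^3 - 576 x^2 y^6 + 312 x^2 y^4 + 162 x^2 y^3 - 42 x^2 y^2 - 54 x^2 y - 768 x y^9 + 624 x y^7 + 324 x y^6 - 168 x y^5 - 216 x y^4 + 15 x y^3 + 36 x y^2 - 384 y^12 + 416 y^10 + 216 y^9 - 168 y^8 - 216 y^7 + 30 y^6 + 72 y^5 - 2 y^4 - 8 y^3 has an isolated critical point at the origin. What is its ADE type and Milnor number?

Type E_{7}, Milnor number mu = 7.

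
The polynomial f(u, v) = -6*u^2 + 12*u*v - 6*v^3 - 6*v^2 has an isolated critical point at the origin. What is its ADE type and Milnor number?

Type A2, Milnor number mu = 2.

The Hessian of f at 0 is [[-12, 12], [12, -12]] with rank 1, so corank 1. A Groebner basis of the Jacobian ideal J(f) in C{u,v} is {v^2, u - v}; counting standard monomials gives mu = 2. Corank 1: A-series; mu = 2 gives A_2.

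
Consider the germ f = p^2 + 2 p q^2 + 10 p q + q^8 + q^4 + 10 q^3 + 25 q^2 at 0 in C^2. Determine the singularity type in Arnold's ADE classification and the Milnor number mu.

Type A_{7}, Milnor number mu = 7.

The Hessian of f at 0 is [[2, 10], [10, 50]] with rank 1, so corank 1. A Groebner basis of the Jacobian ideal J(f) in C{p,q} is {p^4 + 150*p^3 + 1750*p^2*q - 6875*p^2 - 43750*p*q + 46875*p + 234375*q, p^3*q - 15*p^3 - 150*p^2*q + 500*p^2 + 3125*p*q - 3125*p - 15625*q, p + q^2 + 5*q}; counting standard monomials gives mu = 7. Corank 1: A-series; mu = 7 gives A_7.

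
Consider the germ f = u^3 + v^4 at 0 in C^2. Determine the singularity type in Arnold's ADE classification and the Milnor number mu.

Type E_{6}, Milnor number mu = 6.

The Hessian of f at 0 has rank 0. Corank 2; j^3 = u^3 is a perfect cube, so E-series; the 4-jet and mu = 6 give E_6.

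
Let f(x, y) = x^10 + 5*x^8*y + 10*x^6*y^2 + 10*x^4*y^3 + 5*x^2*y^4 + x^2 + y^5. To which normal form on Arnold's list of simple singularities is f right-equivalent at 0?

A_{4}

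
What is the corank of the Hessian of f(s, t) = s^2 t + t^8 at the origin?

2

The Hessian at 0 is [[0, 0], [0, 0]] of rank 0; hence corank 2.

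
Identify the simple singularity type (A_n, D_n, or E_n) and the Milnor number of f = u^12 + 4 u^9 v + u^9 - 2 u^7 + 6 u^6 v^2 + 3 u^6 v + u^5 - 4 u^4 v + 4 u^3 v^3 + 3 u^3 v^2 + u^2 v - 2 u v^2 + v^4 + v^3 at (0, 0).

Type D_{5}, Milnor number mu = 5.

The Hessian of f at 0 has rank 0. Corank 2; j^3 = v*(u - v)^2 has shape L^2 M (L != M), so D-series; mu = 5 gives D_5.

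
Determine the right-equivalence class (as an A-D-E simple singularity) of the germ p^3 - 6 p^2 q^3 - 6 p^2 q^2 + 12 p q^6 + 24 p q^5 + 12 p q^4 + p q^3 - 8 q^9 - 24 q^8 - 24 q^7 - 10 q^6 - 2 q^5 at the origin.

The Hessian of f at 0 is [[0, 0], [0, 0]] with rank 0, so corank 2. A Groebner basis of the Jacobian ideal J(f) in C{p,q} is {-p^2/4 + q^4 - q^3/12, p^3, p^2*q + p^2/12 + q^3/36, -p^2/2 + p*q^2 - q^3/6}; counting standard monomials gives mu = 7. Corank 2; j^3 = p^3 is a perfect cube, so E-series; the 4-jet and mu = 7 give E_7.

E_{7}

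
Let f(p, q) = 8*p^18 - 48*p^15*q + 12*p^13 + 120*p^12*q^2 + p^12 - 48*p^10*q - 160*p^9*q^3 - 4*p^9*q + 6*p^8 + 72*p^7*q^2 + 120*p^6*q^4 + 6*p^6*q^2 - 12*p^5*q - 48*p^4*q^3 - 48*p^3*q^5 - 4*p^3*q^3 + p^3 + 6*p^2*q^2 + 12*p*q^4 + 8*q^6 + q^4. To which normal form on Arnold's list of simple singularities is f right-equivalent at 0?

The Hessian of f at 0 is [[0, 0], [0, 0]] with rank 0, so corank 2. A Groebner basis of the Jacobian ideal J(f) in C{p,q} is {p^3, p^2*q, p^2/4 + p*q^2, q^3}; counting standard monomials gives mu = 6. Corank 2; j^3 = p^3 is a perfect cube, so E-series; the 4-jet and mu = 6 give E_6.

E_6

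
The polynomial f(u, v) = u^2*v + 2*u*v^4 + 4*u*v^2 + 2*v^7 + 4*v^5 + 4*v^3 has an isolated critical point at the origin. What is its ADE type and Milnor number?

The Hessian of f at 0 has rank 0. Corank 2; j^3 = v*(u + 2*v)^2 has shape L^2 M (L != M), so D-series; mu = 8 gives D_8.

Type D_8, Milnor number mu = 8.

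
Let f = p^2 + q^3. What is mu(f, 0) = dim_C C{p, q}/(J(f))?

2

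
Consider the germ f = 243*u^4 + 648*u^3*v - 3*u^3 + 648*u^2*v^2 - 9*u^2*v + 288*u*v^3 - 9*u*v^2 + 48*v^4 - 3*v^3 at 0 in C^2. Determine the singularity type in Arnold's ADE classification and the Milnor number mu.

Type E_{6}, Milnor number mu = 6.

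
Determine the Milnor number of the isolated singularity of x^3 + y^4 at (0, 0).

6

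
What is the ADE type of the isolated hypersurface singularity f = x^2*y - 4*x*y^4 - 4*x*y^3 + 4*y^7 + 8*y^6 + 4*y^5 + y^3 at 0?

D4

The Hessian of f at 0 has rank 0. Corank 2; j^3 = y*(x^2 + y^2) splits into three distinct lines over C (the quadratic factor has nonzero discriminant), so D_4.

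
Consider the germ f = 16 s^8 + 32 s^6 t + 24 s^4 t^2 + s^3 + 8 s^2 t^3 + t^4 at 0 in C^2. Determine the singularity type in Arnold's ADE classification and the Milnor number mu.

The Hessian of f at 0 has rank 0. Corank 2; j^3 = s^3 is a perfect cube, so E-series; the 4-jet and mu = 6 give E_6.

Type E_6, Milnor number mu = 6.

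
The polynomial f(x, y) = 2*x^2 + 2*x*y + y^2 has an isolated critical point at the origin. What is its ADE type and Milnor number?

The Hessian of f at 0 is [[4, 2], [2, 2]] with rank 2, so corank 0. A Groebner basis of the Jacobian ideal J(f) in C{x,y} is {x, y}; counting standard monomials gives mu = 1. Corank 0: nondegenerate Morse point, so A_1.

Type A1, Milnor number mu = 1.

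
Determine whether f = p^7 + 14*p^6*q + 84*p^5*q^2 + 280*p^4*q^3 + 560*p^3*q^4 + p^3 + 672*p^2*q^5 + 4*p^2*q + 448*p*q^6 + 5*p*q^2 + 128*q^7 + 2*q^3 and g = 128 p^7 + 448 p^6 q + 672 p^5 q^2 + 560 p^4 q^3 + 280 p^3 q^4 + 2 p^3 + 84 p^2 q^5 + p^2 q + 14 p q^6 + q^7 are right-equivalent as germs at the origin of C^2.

Yes.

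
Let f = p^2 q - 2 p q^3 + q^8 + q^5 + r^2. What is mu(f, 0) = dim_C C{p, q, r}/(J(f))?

9

The Hessian of f at 0 has rank 1. Corank 2; j^3 = p^2*q has shape L^2 M (L != M), so D-series; mu = 9 gives D_9.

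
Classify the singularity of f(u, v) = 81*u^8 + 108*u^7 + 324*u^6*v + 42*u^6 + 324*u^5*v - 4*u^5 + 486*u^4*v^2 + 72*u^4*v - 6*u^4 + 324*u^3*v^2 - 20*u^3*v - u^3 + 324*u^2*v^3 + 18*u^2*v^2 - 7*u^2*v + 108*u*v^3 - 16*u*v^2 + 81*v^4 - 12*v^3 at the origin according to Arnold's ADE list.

D_5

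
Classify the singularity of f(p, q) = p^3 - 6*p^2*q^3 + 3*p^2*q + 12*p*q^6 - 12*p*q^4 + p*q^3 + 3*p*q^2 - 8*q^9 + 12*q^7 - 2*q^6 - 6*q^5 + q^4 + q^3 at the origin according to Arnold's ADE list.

E_7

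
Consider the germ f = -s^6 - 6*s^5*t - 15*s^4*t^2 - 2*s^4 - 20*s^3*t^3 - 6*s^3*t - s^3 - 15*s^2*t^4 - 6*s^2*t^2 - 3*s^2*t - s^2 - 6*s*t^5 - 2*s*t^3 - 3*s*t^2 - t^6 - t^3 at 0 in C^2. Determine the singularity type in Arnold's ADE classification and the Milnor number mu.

The Hessian of f at 0 is [[-2, 0], [0, 0]] with rank 1, so corank 1. A Groebner basis of the Jacobian ideal J(f) in C{s,t} is {t^2, s}; counting standard monomials gives mu = 2. Corank 1: A-series; mu = 2 gives A_2.

Type A_2, Milnor number mu = 2.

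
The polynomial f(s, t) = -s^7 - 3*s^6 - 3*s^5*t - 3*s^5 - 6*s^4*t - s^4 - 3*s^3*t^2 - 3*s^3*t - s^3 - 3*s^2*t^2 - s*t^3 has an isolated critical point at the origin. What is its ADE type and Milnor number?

The Hessian of f at 0 has rank 0. Corank 2; j^3 = -s^3 is a perfect cube, so E-series; the 4-jet and mu = 7 give E_7.

Type E_{7}, Milnor number mu = 7.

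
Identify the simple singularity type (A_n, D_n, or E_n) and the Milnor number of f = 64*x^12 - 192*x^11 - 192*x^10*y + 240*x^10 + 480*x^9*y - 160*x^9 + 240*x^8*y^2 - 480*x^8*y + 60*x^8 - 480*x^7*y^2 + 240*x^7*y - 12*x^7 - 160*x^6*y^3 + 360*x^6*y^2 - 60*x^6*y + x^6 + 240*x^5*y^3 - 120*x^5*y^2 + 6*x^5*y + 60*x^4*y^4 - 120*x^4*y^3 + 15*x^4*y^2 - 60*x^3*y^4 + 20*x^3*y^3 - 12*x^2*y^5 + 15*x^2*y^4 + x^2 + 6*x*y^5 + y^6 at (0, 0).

The Hessian of f at 0 is [[2, 0], [0, 0]] with rank 1, so corank 1. A Groebner basis of the Jacobian ideal J(f) in C{x,y} is {y^5, x}; counting standard monomials gives mu = 5. Corank 1: A-series; mu = 5 gives A_5.

Type A5, Milnor number mu = 5.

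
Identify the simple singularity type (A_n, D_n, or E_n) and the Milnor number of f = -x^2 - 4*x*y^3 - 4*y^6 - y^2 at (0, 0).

Type A_{1}, Milnor number mu = 1.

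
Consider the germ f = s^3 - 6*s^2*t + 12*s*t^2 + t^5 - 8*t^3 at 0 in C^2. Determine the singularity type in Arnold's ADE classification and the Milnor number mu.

The Hessian of f at 0 has rank 0. Corank 2; j^3 = (s - 2*t)^3 is a perfect cube, so E-series; the 5-jet and mu = 8 give E_8.

Type E_8, Milnor number mu = 8.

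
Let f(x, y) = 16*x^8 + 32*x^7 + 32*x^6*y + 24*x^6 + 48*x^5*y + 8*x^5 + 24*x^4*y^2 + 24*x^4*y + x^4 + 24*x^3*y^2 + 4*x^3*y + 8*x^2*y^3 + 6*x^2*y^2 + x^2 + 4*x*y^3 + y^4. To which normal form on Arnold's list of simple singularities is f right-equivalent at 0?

The Hessian of f at 0 is [[2, 0], [0, 0]] with rank 1, so corank 1. A Groebner basis of the Jacobian ideal J(f) in C{x,y} is {y^3, x}; counting standard monomials gives mu = 3. Corank 1: A-series; mu = 3 gives A_3.

A_{3}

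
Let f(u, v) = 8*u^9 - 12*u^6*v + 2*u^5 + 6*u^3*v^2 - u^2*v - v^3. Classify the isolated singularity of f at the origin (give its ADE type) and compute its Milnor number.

The Hessian of f at 0 has rank 0. Corank 2; j^3 = -v*(u^2 + v^2) splits into three distinct lines over C (the quadratic factor has nonzero discriminant), so D_4.

Type D4, Milnor number mu = 4.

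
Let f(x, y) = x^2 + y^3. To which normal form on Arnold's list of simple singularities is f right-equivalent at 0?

A_{2}

The Hessian of f at 0 is [[2, 0], [0, 0]] with rank 1, so corank 1. A Groebner basis of the Jacobian ideal J(f) in C{x,y} is {y^2, x}; counting standard monomials gives mu = 2. Corank 1: A-series; mu = 2 gives A_2.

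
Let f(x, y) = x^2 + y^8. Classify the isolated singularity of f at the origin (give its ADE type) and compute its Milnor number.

Type A_7, Milnor number mu = 7.

The Hessian of f at 0 has rank 1. Corank 1: A-series; mu = 7 gives A_7.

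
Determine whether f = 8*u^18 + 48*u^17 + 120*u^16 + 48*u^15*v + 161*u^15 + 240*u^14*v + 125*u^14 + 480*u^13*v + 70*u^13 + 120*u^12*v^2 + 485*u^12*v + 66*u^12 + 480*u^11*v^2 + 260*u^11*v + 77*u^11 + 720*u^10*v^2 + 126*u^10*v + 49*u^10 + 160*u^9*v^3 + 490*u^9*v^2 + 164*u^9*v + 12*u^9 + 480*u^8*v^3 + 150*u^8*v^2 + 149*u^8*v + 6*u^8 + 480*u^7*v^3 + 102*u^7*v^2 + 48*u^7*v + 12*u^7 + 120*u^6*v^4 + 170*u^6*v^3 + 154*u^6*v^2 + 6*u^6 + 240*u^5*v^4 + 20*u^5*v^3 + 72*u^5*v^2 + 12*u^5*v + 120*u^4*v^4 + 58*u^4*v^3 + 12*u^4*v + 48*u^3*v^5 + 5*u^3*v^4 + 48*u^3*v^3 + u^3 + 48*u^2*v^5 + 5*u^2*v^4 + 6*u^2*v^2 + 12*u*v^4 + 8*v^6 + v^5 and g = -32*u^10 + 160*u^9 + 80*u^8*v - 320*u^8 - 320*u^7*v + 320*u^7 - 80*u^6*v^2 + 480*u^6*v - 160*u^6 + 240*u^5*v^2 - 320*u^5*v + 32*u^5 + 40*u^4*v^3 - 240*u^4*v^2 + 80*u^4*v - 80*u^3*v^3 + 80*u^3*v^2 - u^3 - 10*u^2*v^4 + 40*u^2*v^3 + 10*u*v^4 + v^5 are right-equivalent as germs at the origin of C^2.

Yes.

The Hessian of f at 0 has rank 0. Corank 2; j^3 = u^3 is a perfect cube, so E-series; the 5-jet and mu = 8 give E_8. The Hessian of g at 0 has rank 0. Corank 2; j^3 = -u^3 is a perfect cube, so E-series; the 5-jet and mu = 8 give E_8. Both have type E_8, hence right-equivalent.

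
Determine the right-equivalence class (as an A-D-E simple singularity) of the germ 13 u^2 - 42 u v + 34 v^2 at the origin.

A_{1}

The Hessian of f at 0 is [[26, -42], [-42, 68]] with rank 2, so corank 0. A Groebner basis of the Jacobian ideal J(f) in C{u,v} is {u, v}; counting standard monomials gives mu = 1. Corank 0: nondegenerate Morse point, so A_1.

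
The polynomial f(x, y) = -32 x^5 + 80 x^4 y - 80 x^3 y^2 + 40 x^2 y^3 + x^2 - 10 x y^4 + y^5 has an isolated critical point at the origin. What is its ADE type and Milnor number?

The Hessian of f at 0 has rank 1. Corank 1: A-series; mu = 4 gives A_4.

Type A_4, Milnor number mu = 4.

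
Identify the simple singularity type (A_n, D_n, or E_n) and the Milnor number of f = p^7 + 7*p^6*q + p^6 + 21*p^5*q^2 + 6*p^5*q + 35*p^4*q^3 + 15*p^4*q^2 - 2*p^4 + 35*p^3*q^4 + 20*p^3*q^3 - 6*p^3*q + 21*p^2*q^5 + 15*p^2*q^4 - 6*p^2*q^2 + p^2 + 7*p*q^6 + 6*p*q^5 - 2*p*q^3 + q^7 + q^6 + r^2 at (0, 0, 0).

Type A_{6}, Milnor number mu = 6.

The Hessian of f at 0 has rank 2. Corank 1: A-series; mu = 6 gives A_6.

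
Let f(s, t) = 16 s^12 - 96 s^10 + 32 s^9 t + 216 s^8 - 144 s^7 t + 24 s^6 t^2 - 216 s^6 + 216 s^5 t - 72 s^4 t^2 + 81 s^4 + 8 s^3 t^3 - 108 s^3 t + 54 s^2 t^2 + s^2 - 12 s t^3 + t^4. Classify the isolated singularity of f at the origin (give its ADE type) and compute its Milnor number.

Type A3, Milnor number mu = 3.

The Hessian of f at 0 is [[2, 0], [0, 0]] with rank 1, so corank 1. A Groebner basis of the Jacobian ideal J(f) in C{s,t} is {t^3, s}; counting standard monomials gives mu = 3. Corank 1: A-series; mu = 3 gives A_3.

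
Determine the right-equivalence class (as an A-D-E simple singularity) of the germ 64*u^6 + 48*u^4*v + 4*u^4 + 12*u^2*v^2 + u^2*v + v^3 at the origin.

The Hessian of f at 0 has rank 0. Corank 2; j^3 = v*(u^2 + v^2) splits into three distinct lines over C (the quadratic factor has nonzero discriminant), so D_4.

D4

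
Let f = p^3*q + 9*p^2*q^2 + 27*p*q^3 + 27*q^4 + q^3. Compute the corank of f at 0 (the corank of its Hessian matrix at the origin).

2

Hessian at 0 has rank 0.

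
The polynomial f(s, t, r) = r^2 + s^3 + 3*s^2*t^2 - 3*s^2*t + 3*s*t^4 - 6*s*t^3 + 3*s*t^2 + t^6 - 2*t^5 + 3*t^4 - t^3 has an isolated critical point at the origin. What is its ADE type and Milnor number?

The Hessian of f at 0 is [[0, 0, 0], [0, 0, 0], [0, 0, 2]] with rank 1, so corank 2. A Groebner basis of the Jacobian ideal J(f) in C{s,t,r} is {t^4, s^3 - 3*s^2*t - 3*s^2/2 + 3*s*t + 2*t^3 - 3*t^2/2, s^2/2 + s*t^2 - s*t - t^3 + t^2/2, r}; counting standard monomials gives mu = 8. Corank 2; j^3 = (s - t)^3 is a perfect cube, so E-series; the 5-jet and mu = 8 give E_8.

Type E8, Milnor number mu = 8.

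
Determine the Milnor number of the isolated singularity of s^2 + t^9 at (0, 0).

8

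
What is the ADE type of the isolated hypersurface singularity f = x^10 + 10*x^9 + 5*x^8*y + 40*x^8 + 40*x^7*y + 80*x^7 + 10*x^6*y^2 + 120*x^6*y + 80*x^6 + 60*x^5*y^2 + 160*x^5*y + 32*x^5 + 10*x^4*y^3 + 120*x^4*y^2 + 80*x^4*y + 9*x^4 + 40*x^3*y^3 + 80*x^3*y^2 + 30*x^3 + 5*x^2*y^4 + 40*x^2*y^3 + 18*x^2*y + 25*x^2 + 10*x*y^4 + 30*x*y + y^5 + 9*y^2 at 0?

The Hessian of f at 0 has rank 1. Corank 1: A-series; mu = 4 gives A_4.

A4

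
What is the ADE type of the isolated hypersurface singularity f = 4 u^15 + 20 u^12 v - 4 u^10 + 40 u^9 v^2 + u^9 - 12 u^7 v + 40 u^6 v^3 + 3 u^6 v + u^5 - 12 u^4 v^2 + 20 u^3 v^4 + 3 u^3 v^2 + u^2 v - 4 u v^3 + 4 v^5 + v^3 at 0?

D4

The Hessian of f at 0 is [[0, 0], [0, 0]] with rank 0, so corank 2. A Groebner basis of the Jacobian ideal J(f) in C{u,v} is {v^3, u^2 + 3*v^2, u*v}; counting standard monomials gives mu = 4. Corank 2; j^3 = v*(u^2 + v^2) splits into three distinct lines over C (the quadratic factor has nonzero discriminant), so D_4.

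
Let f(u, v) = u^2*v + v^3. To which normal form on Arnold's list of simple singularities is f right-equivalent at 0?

The Hessian of f at 0 has rank 0. Corank 2; j^3 = v*(u^2 + v^2) splits into three distinct lines over C (the quadratic factor has nonzero discriminant), so D_4.

D_{4}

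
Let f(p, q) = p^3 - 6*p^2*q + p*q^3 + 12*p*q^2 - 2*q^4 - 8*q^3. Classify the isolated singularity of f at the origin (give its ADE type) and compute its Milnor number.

Type E7, Milnor number mu = 7.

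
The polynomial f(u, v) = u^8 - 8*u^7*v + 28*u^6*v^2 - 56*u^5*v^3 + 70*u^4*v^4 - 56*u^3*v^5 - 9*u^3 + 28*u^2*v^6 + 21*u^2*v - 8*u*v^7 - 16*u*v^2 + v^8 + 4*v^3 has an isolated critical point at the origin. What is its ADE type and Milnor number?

Type D_9, Milnor number mu = 9.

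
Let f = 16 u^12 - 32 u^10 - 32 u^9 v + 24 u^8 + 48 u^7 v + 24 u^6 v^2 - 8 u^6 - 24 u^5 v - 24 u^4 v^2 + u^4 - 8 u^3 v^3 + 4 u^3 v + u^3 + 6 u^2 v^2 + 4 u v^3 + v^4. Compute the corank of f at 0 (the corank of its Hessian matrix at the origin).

2

The Hessian at 0 is [[0, 0], [0, 0]] of rank 0; hence corank 2.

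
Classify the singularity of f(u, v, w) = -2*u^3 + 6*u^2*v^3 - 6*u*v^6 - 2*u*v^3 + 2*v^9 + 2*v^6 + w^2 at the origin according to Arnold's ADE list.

E_7

The Hessian of f at 0 is [[0, 0, 0], [0, 0, 0], [0, 0, 2]] with rank 1, so corank 2. A Groebner basis of the Jacobian ideal J(f) in C{u,v,w} is {u^3, u*v^2, 3*u^2 + v^3, w}; counting standard monomials gives mu = 7. Corank 2; j^3 = -2*u^3 is a perfect cube, so E-series; the 4-jet and mu = 7 give E_7.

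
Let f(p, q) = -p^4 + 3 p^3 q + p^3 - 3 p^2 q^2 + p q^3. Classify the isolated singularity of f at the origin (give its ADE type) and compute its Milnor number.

The Hessian of f at 0 is [[0, 0], [0, 0]] with rank 0, so corank 2. A Groebner basis of the Jacobian ideal J(f) in C{p,q} is {3*p^2 + q^4 + q^3, p^3, p^2*q - p^2 - q^3/3, -2*p^2 + p*q^2 - 2*q^3/3}; counting standard monomials gives mu = 7. Corank 2; j^3 = p^3 is a perfect cube, so E-series; the 4-jet and mu = 7 give E_7.

Type E7, Milnor number mu = 7.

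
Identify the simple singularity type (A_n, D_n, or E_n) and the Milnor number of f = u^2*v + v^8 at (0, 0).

Type D_9, Milnor number mu = 9.

The Hessian of f at 0 has rank 0. Corank 2; j^3 = u^2*v has shape L^2 M (L != M), so D-series; mu = 9 gives D_9.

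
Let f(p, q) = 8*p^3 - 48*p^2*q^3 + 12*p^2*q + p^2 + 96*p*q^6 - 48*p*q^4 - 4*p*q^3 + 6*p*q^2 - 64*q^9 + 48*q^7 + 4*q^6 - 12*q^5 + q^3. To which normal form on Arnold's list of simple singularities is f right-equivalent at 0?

A_{2}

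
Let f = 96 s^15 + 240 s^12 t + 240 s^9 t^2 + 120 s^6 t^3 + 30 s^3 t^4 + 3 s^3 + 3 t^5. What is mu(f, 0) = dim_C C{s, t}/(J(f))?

8

The Hessian of f at 0 is [[0, 0], [0, 0]] with rank 0, so corank 2. A Groebner basis of the Jacobian ideal J(f) in C{s,t} is {t^4, s^2}; counting standard monomials gives mu = 8. Corank 2; j^3 = 3*s^3 is a perfect cube, so E-series; the 5-jet and mu = 8 give E_8.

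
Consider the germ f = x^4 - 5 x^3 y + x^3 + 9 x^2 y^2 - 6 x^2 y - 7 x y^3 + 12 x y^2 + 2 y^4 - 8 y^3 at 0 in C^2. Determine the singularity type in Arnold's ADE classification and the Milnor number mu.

Type E_{7}, Milnor number mu = 7.

The Hessian of f at 0 is [[0, 0], [0, 0]] with rank 0, so corank 2. A Groebner basis of the Jacobian ideal J(f) in C{x,y} is {3*x^2 - 12*x*y + y^4 + y^3 + 12*y^2, x^3 + 18*x^2 - 72*x*y - 2*y^3 + 72*y^2, x^2*y + 7*x^2 - 28*x*y - 5*y^3/3 + 28*y^2, 2*x^2 + x*y^2 - 8*x*y - 4*y^3/3 + 8*y^2}; counting standard monomials gives mu = 7. Corank 2; j^3 = (x - 2*y)^3 is a perfect cube, so E-series; the 4-jet and mu = 7 give E_7.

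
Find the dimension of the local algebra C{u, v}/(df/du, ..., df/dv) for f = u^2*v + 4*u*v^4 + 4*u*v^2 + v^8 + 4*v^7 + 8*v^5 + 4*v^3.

9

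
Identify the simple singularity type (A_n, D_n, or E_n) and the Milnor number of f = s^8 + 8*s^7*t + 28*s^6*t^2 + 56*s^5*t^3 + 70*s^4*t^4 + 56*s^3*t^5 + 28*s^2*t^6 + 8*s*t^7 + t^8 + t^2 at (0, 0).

Type A_7, Milnor number mu = 7.

The Hessian of f at 0 has rank 1. Corank 1: A-series; mu = 7 gives A_7.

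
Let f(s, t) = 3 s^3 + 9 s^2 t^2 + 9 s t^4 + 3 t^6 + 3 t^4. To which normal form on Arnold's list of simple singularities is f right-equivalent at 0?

E_{6}

The Hessian of f at 0 has rank 0. Corank 2; j^3 = 3*s^3 is a perfect cube, so E-series; the 4-jet and mu = 6 give E_6.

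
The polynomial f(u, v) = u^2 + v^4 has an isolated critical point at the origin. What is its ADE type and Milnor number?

The Hessian of f at 0 has rank 1. Corank 1: A-series; mu = 3 gives A_3.

Type A_3, Milnor number mu = 3.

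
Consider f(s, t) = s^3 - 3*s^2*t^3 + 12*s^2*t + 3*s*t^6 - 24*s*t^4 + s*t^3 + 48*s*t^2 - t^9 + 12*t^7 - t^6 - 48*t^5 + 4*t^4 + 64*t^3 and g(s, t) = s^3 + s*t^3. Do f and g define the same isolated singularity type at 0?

Yes.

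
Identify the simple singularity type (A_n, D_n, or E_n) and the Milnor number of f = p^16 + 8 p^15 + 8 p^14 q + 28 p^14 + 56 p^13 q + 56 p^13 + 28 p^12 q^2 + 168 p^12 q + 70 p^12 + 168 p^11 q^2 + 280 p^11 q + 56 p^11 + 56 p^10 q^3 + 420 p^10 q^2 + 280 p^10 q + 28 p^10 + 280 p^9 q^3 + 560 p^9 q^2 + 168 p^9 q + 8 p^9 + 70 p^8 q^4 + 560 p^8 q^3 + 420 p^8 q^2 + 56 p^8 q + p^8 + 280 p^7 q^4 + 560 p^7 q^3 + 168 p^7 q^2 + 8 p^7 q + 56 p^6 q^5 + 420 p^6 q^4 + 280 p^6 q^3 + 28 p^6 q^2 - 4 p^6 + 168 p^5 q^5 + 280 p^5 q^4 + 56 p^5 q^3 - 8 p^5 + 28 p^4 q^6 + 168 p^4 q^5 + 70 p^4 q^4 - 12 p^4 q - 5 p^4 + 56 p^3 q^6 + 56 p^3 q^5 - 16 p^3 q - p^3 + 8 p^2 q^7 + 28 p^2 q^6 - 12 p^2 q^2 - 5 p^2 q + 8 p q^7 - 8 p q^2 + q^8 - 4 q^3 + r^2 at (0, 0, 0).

Type D_{9}, Milnor number mu = 9.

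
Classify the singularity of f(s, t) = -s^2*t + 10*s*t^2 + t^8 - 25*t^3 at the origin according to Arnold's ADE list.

The Hessian of f at 0 has rank 0. Corank 2; j^3 = -t*(s - 5*t)^2 has shape L^2 M (L != M), so D-series; mu = 9 gives D_9.

D9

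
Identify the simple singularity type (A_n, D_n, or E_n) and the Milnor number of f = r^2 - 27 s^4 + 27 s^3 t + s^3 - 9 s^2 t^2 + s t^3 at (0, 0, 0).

The Hessian of f at 0 is [[0, 0, 0], [0, 0, 0], [0, 0, 2]] with rank 1, so corank 2. A Groebner basis of the Jacobian ideal J(f) in C{s,t,r} is {s^2/3 + t^4 + t^3/9, s^3, s^2*t - s^2/9 - t^3/27, -2*s^2/3 + s*t^2 - 2*t^3/9, r}; counting standard monomials gives mu = 7. Corank 2; j^3 = s^3 is a perfect cube, so E-series; the 4-jet and mu = 7 give E_7.

Type E_7, Milnor number mu = 7.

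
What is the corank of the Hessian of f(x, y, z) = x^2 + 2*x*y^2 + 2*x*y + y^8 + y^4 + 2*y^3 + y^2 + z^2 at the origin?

1

Hessian at 0 has rank 2.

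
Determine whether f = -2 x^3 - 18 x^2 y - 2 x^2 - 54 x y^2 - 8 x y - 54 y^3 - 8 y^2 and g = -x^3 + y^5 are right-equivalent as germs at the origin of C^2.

The Hessian of f at 0 is [[-4, -8], [-8, -16]] with rank 1, so corank 1. A Groebner basis of the Jacobian ideal J(f) in C{x,y} is {y^2, x + 2*y}; counting standard monomials gives mu = 2. Corank 1: A-series; mu = 2 gives A_2. The Hessian of g at 0 is [[0, 0], [0, 0]] with rank 0, so corank 2. A Groebner basis of the Jacobian ideal J(g) in C{x,y} is {y^4, x^2}; counting standard monomials gives mu = 8. Corank 2; j^3 = -x^3 is a perfect cube, so E-series; the 5-jet and mu = 8 give E_8. f is A_2 but g is E_8, hence not right-equivalent.

No.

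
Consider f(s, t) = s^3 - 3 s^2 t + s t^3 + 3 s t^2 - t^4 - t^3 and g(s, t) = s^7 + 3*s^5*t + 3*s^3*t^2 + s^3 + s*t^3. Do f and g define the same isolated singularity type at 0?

Yes.

The Hessian of f at 0 has rank 0. Corank 2; j^3 = (s - t)^3 is a perfect cube, so E-series; the 4-jet and mu = 7 give E_7. The Hessian of g at 0 has rank 0. Corank 2; j^3 = s^3 is a perfect cube, so E-series; the 4-jet and mu = 7 give E_7. Both have type E_7, hence right-equivalent.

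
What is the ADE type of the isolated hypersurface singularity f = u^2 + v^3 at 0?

The Hessian of f at 0 has rank 1. Corank 1: A-series; mu = 2 gives A_2.

A_{2}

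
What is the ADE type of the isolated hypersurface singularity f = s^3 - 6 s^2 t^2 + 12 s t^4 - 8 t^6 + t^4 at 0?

E6

The Hessian of f at 0 has rank 0. Corank 2; j^3 = s^3 is a perfect cube, so E-series; the 4-jet and mu = 6 give E_6.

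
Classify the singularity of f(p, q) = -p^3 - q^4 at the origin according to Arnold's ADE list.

E6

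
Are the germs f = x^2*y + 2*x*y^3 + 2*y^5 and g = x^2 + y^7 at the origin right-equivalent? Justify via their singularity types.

No.

The Hessian of f at 0 has rank 0. Corank 2; j^3 = x^2*y has shape L^2 M (L != M), so D-series; mu = 6 gives D_6. The Hessian of g at 0 has rank 1. Corank 1: A-series; mu = 6 gives A_6. f is D_6 but g is A_6, hence not right-equivalent.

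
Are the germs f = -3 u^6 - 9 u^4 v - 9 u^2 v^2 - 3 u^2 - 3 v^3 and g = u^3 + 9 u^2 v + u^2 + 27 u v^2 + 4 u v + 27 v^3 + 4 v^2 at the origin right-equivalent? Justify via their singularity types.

Yes.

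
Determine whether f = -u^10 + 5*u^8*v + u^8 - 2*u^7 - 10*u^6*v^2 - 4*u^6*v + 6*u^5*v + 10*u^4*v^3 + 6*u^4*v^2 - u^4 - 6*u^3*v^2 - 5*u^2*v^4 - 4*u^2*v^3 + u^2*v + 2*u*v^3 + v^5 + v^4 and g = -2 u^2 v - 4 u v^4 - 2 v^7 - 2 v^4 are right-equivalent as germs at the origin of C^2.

The Hessian of f at 0 has rank 0. Corank 2; j^3 = u^2*v has shape L^2 M (L != M), so D-series; mu = 5 gives D_5. The Hessian of g at 0 has rank 0. Corank 2; j^3 = -2*u^2*v has shape L^2 M (L != M), so D-series; mu = 5 gives D_5. Both have type D_5, hence right-equivalent.

Yes.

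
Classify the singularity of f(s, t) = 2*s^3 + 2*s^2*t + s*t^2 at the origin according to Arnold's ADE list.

D4

The Hessian of f at 0 is [[0, 0], [0, 0]] with rank 0, so corank 2. A Groebner basis of the Jacobian ideal J(f) in C{s,t} is {t^3, s^2 + t^2/2, s*t - t^2/2}; counting standard monomials gives mu = 4. Corank 2; j^3 = s*(2*s^2 + 2*s*t + t^2) splits into three distinct lines over C (the quadratic factor has nonzero discriminant), so D_4.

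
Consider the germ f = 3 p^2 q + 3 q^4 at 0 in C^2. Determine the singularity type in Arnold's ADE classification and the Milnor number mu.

The Hessian of f at 0 has rank 0. Corank 2; j^3 = 3*p^2*q has shape L^2 M (L != M), so D-series; mu = 5 gives D_5.

Type D5, Milnor number mu = 5.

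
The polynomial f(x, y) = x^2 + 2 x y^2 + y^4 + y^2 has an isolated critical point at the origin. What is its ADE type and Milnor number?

The Hessian of f at 0 has rank 2. Corank 0: nondegenerate Morse point, so A_1.

Type A_{1}, Milnor number mu = 1.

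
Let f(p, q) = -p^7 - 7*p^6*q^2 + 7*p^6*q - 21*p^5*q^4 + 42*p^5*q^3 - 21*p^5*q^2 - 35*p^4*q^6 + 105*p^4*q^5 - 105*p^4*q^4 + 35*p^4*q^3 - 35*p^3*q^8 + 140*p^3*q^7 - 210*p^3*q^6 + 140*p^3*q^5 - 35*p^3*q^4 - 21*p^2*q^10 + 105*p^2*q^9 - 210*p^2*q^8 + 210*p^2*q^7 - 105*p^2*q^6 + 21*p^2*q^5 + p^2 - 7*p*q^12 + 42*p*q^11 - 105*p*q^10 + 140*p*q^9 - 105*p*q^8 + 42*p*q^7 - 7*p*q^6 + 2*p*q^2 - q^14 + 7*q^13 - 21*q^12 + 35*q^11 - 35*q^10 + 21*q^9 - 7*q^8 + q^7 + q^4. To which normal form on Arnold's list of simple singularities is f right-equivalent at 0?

A_{6}

The Hessian of f at 0 has rank 1. Corank 1: A-series; mu = 6 gives A_6.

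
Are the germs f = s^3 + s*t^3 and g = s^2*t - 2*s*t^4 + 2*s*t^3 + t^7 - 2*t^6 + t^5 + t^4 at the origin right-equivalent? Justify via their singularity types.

The Hessian of f at 0 is [[0, 0], [0, 0]] with rank 0, so corank 2. A Groebner basis of the Jacobian ideal J(f) in C{s,t} is {s^3, s*t^2, 3*s^2 + t^3}; counting standard monomials gives mu = 7. Corank 2; j^3 = s^3 is a perfect cube, so E-series; the 4-jet and mu = 7 give E_7. The Hessian of g at 0 is [[0, 0], [0, 0]] with rank 0, so corank 2. A Groebner basis of the Jacobian ideal J(g) in C{s,t} is {s*t^2, s*t + t^3, s^2 - 4*s*t}; counting standard monomials gives mu = 5. Corank 2; j^3 = s^2*t has shape L^2 M (L != M), so D-series; mu = 5 gives D_5. f is E_7 but g is D_5, hence not right-equivalent.

No.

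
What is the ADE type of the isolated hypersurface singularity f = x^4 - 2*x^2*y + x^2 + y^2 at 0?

The Hessian of f at 0 is [[2, 0], [0, 2]] with rank 2, so corank 0. A Groebner basis of the Jacobian ideal J(f) in C{x,y} is {x, y}; counting standard monomials gives mu = 1. Corank 0: nondegenerate Morse point, so A_1.

A_1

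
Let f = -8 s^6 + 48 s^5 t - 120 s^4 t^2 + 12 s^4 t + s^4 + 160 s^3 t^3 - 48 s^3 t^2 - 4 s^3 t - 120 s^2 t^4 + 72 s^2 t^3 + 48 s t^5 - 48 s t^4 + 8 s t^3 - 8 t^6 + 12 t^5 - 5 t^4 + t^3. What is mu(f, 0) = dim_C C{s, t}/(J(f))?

6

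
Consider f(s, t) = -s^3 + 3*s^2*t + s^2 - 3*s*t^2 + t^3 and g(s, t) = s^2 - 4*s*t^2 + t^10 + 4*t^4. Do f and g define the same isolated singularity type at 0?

No.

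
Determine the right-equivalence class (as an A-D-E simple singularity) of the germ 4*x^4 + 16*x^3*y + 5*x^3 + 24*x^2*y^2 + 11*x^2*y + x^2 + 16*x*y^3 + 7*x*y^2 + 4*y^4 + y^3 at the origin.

A_2

The Hessian of f at 0 has rank 1. Corank 1: A-series; mu = 2 gives A_2.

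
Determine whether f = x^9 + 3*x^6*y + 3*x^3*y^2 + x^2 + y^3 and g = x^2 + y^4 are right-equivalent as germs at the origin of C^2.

The Hessian of f at 0 is [[2, 0], [0, 0]] with rank 1, so corank 1. A Groebner basis of the Jacobian ideal J(f) in C{x,y} is {y^2, x}; counting standard monomials gives mu = 2. Corank 1: A-series; mu = 2 gives A_2. The Hessian of g at 0 is [[2, 0], [0, 0]] with rank 1, so corank 1. A Groebner basis of the Jacobian ideal J(g) in C{x,y} is {y^3, x}; counting standard monomials gives mu = 3. Corank 1: A-series; mu = 3 gives A_3. f is A_2 but g is A_3, hence not right-equivalent.

No.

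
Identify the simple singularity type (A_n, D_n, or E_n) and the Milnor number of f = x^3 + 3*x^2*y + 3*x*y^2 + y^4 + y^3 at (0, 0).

Type E_6, Milnor number mu = 6.

The Hessian of f at 0 has rank 0. Corank 2; j^3 = (x + y)^3 is a perfect cube, so E-series; the 4-jet and mu = 6 give E_6.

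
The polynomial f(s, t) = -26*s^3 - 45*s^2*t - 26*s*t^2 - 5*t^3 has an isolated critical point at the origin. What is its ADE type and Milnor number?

Type D4, Milnor number mu = 4.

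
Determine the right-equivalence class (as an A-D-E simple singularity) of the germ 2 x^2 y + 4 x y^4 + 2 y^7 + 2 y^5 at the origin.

D_6

The Hessian of f at 0 is [[0, 0], [0, 0]] with rank 0, so corank 2. A Groebner basis of the Jacobian ideal J(f) in C{x,y} is {x*y + y^4, x*y^2, x^2 - 5*x*y}; counting standard monomials gives mu = 6. Corank 2; j^3 = 2*x^2*y has shape L^2 M (L != M), so D-series; mu = 6 gives D_6.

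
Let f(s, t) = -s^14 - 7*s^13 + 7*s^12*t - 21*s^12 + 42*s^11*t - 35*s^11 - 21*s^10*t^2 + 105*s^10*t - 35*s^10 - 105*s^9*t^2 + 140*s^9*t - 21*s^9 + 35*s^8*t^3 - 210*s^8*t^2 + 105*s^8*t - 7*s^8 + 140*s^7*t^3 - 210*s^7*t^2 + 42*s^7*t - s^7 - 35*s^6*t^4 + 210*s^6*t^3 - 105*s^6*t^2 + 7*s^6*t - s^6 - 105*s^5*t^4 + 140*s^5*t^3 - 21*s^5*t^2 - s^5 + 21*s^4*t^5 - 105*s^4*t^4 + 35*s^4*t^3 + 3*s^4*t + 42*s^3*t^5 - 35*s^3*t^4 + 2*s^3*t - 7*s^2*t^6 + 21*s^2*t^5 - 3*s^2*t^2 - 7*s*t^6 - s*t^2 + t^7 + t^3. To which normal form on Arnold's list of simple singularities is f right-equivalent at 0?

D_{8}

The Hessian of f at 0 is [[0, 0], [0, 0]] with rank 0, so corank 2. A Groebner basis of the Jacobian ideal J(f) in C{s,t} is {s*t^3, t^4, s^3 - s*t - 7*t^3, s^2*t - 7*t^3 - t^2}; counting standard monomials gives mu = 8. Corank 2; j^3 = -t^2*(s - t) has shape L^2 M (L != M), so D-series; mu = 8 gives D_8.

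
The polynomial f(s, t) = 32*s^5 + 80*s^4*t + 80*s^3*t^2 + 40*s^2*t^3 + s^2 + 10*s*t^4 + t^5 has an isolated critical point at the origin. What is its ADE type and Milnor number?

Type A_4, Milnor number mu = 4.

The Hessian of f at 0 is [[2, 0], [0, 0]] with rank 1, so corank 1. A Groebner basis of the Jacobian ideal J(f) in C{s,t} is {t^4, s}; counting standard monomials gives mu = 4. Corank 1: A-series; mu = 4 gives A_4.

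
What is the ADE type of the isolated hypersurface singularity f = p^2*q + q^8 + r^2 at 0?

D_{9}

The Hessian of f at 0 has rank 1. Corank 2; j^3 = p^2*q has shape L^2 M (L != M), so D-series; mu = 9 gives D_9.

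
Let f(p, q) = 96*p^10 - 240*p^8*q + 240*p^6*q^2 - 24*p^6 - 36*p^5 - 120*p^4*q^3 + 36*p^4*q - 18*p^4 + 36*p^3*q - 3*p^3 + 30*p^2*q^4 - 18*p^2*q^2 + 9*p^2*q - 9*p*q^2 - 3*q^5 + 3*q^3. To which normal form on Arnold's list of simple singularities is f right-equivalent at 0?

E8

The Hessian of f at 0 has rank 0. Corank 2; j^3 = -3*(p - q)^3 is a perfect cube, so E-series; the 5-jet and mu = 8 give E_8.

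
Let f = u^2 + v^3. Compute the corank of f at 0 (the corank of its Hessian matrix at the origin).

1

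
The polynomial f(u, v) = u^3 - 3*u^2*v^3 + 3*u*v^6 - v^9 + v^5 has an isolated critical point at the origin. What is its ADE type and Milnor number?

Type E_8, Milnor number mu = 8.

The Hessian of f at 0 is [[0, 0], [0, 0]] with rank 0, so corank 2. A Groebner basis of the Jacobian ideal J(f) in C{u,v} is {-u^2/2 + u*v^3, v^4, u^3, u^2*v}; counting standard monomials gives mu = 8. Corank 2; j^3 = u^3 is a perfect cube, so E-series; the 5-jet and mu = 8 give E_8.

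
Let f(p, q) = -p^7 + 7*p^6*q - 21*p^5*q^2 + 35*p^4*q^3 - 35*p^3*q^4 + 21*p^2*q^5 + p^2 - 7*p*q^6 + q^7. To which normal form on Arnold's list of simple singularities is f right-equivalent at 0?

A_{6}

The Hessian of f at 0 has rank 1. Corank 1: A-series; mu = 6 gives A_6.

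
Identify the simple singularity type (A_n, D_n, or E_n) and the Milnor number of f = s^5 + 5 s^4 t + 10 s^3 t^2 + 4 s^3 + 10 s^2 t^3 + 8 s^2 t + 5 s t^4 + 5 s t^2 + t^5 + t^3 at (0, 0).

Type D_6, Milnor number mu = 6.

The Hessian of f at 0 has rank 0. Corank 2; j^3 = (s + t)*(2*s + t)^2 has shape L^2 M (L != M), so D-series; mu = 6 gives D_6.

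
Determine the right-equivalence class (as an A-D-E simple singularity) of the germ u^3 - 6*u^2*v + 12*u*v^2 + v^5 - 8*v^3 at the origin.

E8

The Hessian of f at 0 has rank 0. Corank 2; j^3 = (u - 2*v)^3 is a perfect cube, so E-series; the 5-jet and mu = 8 give E_8.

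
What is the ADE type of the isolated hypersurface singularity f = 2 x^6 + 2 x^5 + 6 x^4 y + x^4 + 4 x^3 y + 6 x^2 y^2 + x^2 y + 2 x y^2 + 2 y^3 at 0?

D4

The Hessian of f at 0 is [[0, 0], [0, 0]] with rank 0, so corank 2. A Groebner basis of the Jacobian ideal J(f) in C{x,y} is {y^3, x^2 + 2*y^2, x*y + y^2}; counting standard monomials gives mu = 4. Corank 2; j^3 = y*(x^2 + 2*x*y + 2*y^2) splits into three distinct lines over C (the quadratic factor has nonzero discriminant), so D_4.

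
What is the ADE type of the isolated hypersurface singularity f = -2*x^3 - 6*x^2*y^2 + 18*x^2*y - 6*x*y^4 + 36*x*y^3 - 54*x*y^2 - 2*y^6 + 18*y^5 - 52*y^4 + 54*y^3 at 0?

E_6

The Hessian of f at 0 has rank 0. Corank 2; j^3 = -2*(x - 3*y)^3 is a perfect cube, so E-series; the 4-jet and mu = 6 give E_6.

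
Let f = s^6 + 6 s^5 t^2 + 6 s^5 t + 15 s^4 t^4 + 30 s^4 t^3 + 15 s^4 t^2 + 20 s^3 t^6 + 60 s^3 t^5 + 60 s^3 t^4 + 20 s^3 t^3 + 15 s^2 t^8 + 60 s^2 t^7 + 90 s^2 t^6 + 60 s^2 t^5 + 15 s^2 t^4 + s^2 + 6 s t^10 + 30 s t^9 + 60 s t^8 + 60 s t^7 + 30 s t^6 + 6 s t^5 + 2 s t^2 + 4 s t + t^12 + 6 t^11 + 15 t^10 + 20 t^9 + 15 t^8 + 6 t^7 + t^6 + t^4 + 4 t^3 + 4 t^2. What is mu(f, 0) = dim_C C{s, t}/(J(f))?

The Hessian of f at 0 has rank 1. Corank 1: A-series; mu = 5 gives A_5.

5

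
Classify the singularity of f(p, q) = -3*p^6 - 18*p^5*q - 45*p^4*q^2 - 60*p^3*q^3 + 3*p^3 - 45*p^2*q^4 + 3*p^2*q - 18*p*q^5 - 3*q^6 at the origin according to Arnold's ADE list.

D_{7}

The Hessian of f at 0 has rank 0. Corank 2; j^3 = 3*p^2*(p + q) has shape L^2 M (L != M), so D-series; mu = 7 gives D_7.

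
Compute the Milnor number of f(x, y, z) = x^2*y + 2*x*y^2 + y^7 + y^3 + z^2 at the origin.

8

The Hessian of f at 0 is [[0, 0, 0], [0, 0, 0], [0, 0, 2]] with rank 1, so corank 2. A Groebner basis of the Jacobian ideal J(f) in C{x,y,z} is {x^2/7 + y^6 - y^2/7, x^3 + y^3, x*y + y^2, z}; counting standard monomials gives mu = 8. Corank 2; j^3 = y*(x + y)^2 has shape L^2 M (L != M), so D-series; mu = 8 gives D_8.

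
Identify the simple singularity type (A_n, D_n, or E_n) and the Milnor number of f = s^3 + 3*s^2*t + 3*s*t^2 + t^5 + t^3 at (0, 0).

Type E_8, Milnor number mu = 8.

The Hessian of f at 0 has rank 0. Corank 2; j^3 = (s + t)^3 is a perfect cube, so E-series; the 5-jet and mu = 8 give E_8.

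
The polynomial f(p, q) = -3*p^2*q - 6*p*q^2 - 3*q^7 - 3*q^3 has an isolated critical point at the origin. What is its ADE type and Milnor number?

Type D_8, Milnor number mu = 8.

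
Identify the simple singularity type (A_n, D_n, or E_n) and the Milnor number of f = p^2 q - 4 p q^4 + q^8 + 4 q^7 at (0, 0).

Type D_9, Milnor number mu = 9.

The Hessian of f at 0 is [[0, 0], [0, 0]] with rank 0, so corank 2. A Groebner basis of the Jacobian ideal J(f) in C{p,q} is {p^2*q^2, -p^2*q - p^2/2 + p*q^3, -p*q/2 + q^4, p^3}; counting standard monomials gives mu = 9. Corank 2; j^3 = p^2*q has shape L^2 M (L != M), so D-series; mu = 9 gives D_9.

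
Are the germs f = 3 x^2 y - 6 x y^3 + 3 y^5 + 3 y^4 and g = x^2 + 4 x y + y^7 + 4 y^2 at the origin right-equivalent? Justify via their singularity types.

The Hessian of f at 0 is [[0, 0], [0, 0]] with rank 0, so corank 2. A Groebner basis of the Jacobian ideal J(f) in C{x,y} is {x*y^2, -x*y + y^3, x^2 + 4*x*y}; counting standard monomials gives mu = 5. Corank 2; j^3 = 3*x^2*y has shape L^2 M (L != M), so D-series; mu = 5 gives D_5. The Hessian of g at 0 is [[2, 4], [4, 8]] with rank 1, so corank 1. A Groebner basis of the Jacobian ideal J(g) in C{x,y} is {y^6, x + 2*y}; counting standard monomials gives mu = 6. Corank 1: A-series; mu = 6 gives A_6. f is D_5 but g is A_6, hence not right-equivalent.

No.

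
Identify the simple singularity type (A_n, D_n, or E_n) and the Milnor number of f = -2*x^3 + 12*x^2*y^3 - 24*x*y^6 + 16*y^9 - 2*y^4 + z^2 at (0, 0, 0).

Type E6, Milnor number mu = 6.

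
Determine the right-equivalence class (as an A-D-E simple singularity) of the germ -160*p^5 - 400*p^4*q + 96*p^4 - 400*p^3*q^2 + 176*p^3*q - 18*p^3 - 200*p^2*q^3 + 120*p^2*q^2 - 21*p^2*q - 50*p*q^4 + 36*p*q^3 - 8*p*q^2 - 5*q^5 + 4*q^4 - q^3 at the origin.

The Hessian of f at 0 has rank 0. Corank 2; j^3 = -(2*p + q)*(3*p + q)^2 has shape L^2 M (L != M), so D-series; mu = 6 gives D_6.

D_{6}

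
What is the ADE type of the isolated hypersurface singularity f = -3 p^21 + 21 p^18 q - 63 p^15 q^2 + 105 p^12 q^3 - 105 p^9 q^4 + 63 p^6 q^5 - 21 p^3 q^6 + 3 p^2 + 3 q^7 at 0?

The Hessian of f at 0 has rank 1. Corank 1: A-series; mu = 6 gives A_6.

A_{6}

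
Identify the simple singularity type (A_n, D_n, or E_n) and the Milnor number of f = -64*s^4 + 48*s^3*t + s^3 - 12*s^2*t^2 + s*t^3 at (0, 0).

The Hessian of f at 0 is [[0, 0], [0, 0]] with rank 0, so corank 2. A Groebner basis of the Jacobian ideal J(f) in C{s,t} is {3*s^2/16 + t^4 + t^3/16, s^3, s^2*t - s^2/16 - t^3/48, -s^2/2 + s*t^2 - t^3/6}; counting standard monomials gives mu = 7. Corank 2; j^3 = s^3 is a perfect cube, so E-series; the 4-jet and mu = 7 give E_7.

Type E_{7}, Milnor number mu = 7.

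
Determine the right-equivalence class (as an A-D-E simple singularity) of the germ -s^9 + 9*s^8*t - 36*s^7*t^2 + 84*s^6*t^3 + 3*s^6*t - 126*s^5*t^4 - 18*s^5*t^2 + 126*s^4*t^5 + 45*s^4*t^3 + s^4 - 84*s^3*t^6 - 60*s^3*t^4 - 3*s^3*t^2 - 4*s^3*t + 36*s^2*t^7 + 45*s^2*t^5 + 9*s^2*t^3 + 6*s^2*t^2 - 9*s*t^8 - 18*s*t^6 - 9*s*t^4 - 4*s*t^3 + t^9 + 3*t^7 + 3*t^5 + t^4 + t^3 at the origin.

The Hessian of f at 0 is [[0, 0], [0, 0]] with rank 0, so corank 2. A Groebner basis of the Jacobian ideal J(f) in C{s,t} is {s^3 - 3*s^2*t, t^2}; counting standard monomials gives mu = 6. Corank 2; j^3 = t^3 is a perfect cube, so E-series; the 4-jet and mu = 6 give E_6.

E_{6}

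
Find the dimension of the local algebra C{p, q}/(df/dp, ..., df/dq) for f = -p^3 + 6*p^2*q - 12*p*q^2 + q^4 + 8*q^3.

6

The Hessian of f at 0 is [[0, 0], [0, 0]] with rank 0, so corank 2. A Groebner basis of the Jacobian ideal J(f) in C{p,q} is {q^3, p^2 - 4*p*q + 4*q^2}; counting standard monomials gives mu = 6. Corank 2; j^3 = -(p - 2*q)^3 is a perfect cube, so E-series; the 4-jet and mu = 6 give E_6.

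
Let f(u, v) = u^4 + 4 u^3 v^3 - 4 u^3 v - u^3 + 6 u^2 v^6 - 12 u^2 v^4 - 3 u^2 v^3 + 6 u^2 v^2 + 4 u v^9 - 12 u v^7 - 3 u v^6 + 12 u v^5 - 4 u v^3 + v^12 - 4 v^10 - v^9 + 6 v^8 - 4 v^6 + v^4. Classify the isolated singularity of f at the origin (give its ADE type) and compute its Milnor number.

Type E_{6}, Milnor number mu = 6.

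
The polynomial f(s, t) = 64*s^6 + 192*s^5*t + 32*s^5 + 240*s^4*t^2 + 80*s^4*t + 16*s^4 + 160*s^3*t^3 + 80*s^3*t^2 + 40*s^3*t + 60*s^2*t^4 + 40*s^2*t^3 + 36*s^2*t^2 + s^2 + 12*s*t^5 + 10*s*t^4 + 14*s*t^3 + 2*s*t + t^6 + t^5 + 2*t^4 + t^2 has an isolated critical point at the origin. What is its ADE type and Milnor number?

Type A4, Milnor number mu = 4.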